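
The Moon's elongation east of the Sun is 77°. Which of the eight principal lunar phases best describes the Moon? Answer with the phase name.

77° lies in the first quarter sector of the 8-phase cycle.

first quarter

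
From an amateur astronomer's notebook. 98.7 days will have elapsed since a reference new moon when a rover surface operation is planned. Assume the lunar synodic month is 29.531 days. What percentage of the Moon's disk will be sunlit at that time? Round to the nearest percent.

98.7 d spans 3 complete synodic months (3 × 29.531 = 88.59 d) plus 10.11 d.
Phase angle: θ = 360°·(10.11 d)/(29.531 d) = 123.2°.
With cos θ = (-0.548), the lit fraction is (1 − (-0.548))/2 ≈ 0.774, so 77%.

77%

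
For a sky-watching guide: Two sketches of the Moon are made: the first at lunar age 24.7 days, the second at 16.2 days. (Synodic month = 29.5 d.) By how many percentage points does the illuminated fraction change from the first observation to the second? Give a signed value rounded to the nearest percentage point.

θ₁ = 360° × 24.7/29.5 = 301.4°, f₁ = (1 − cos θ₁)/2 = 0.239.
θ₂ = 360° × 16.2/29.5 = 197.7°, f₂ = (1 − cos θ₂)/2 = 0.976.
Change = f₂ − f₁ = +0.737 → +74 percentage points.

+74 pp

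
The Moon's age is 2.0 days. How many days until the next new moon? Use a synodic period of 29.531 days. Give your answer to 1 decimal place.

One full lunation from the last new moon is 29.531 d; remaining = 29.531 − 2.0 = 27.531 d.

27.5 days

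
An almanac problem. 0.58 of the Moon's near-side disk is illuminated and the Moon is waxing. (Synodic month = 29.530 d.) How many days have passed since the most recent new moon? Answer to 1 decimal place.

Invert f = (1 − cos θ)/2 to get cos θ = 1 − 2(0.58) = -0.160, hence θ₀ = arccos -0.160 = 99.2°.
The Moon is waxing (0°–180°), so θ = 99.2° directly.
Age = 29.530 × 99.2°/360° ≈ 8.14 days.

8.1 days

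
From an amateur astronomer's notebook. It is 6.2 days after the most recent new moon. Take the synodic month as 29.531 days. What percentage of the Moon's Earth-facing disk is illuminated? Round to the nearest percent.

38%

Phase angle: θ = 360°·(6.2 d)/(29.531 d) = 75.6°.
Illuminated fraction = (1 − cos 75.6°)/2 = (1 − 0.249)/2 ≈ 0.375, so 38%.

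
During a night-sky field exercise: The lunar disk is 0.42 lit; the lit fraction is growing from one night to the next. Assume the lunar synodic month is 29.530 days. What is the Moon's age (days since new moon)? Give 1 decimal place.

6.6 days

From f = (1 − cos θ)/2: cos θ = 1 − 2×0.42 = 0.160; arccos → 80.8°.
Before full moon the principal value applies: θ = 80.8°.
Age = 29.530 × 80.8°/360° ≈ 6.63 days.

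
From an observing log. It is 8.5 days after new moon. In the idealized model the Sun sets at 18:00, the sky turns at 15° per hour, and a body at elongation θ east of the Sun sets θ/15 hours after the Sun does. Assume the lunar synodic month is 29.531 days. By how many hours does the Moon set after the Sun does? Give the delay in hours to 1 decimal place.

6.9 h

Phase angle: θ = 360°·(8.5 d)/(29.531 d) = 103.6°.
The Moon trails the Sun by θ/15 = 103.6/15 ≈ 6.91 hours.
So the Moon sets 6.91 h after the Sun.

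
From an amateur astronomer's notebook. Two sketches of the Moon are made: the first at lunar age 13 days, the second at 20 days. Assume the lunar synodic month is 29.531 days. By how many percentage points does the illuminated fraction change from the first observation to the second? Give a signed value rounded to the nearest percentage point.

-24 percentage points

First observation: θ = 360°·13/29.531 = 158.5°, so f = 0.965.
Second observation: θ = 243.8°, f = 0.721.
Δf = 0.721 − 0.965 = -0.244, i.e. -24 pp.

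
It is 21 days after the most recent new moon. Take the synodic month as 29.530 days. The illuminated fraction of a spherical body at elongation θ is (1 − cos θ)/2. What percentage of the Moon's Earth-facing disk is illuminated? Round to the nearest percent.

62%

Phase angle: θ = 360°·(21 d)/(29.530 d) = 256.0°.
With cos θ = (-0.242), the lit fraction is (1 − (-0.242))/2 ≈ 0.621, so 62%.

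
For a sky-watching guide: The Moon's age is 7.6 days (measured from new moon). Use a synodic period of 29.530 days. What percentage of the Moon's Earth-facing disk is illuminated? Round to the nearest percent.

52%

The Moon has covered 7.6/29.530 of its cycle, so θ ≈ 360° × 7.6/29.530 = 92.7°.
With cos θ = (-0.046), the lit fraction is (1 − (-0.046))/2 ≈ 0.523, so 52%.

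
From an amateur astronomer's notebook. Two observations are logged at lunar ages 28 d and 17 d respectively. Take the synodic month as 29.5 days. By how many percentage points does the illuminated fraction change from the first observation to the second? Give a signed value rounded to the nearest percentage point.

+92 pp

First observation: θ = 360°·28/29.5 = 341.7°, so f = 0.025.
Second observation: θ = 207.5°, f = 0.944.
Δf = 0.944 − 0.025 = +0.918, i.e. +92 pp.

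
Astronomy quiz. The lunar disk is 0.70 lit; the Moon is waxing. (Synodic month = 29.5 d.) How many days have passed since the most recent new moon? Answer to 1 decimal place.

9.3 days

Invert f = (1 − cos θ)/2 to get cos θ = 1 − 2(0.70) = -0.400, hence θ₀ = arccos -0.400 = 113.6°.
Waxing ⇒ before full, so θ = 113.6°.
At 360°/29.5 d per day, 113.6° corresponds to 9.31 days.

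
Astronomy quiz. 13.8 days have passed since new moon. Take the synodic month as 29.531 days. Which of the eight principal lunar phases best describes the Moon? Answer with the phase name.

θ ≈ 360° × 13.8/29.531 = 168°, which falls in the full moon sector.

full moon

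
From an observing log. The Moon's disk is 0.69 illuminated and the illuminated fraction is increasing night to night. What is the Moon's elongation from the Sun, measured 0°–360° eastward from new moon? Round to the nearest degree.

112°

Invert f = (1 − cos θ)/2 to get cos θ = 1 − 2(0.69) = -0.380, hence θ₀ = arccos -0.380 = 112.3°.
Before full moon the principal value applies: θ = 112.3°.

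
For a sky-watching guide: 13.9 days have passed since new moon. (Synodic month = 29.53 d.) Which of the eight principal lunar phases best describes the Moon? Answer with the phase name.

θ ≈ 360° × 13.9/29.53 = 169°, which falls in the full moon sector.

full moon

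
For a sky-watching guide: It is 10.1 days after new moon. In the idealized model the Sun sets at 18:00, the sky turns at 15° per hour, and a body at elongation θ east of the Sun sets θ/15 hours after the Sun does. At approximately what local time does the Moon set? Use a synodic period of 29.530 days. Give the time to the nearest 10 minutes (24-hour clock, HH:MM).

The Moon has covered 10.1/29.530 of its cycle, so θ ≈ 360° × 10.1/29.530 = 123.1°.
At 15° of sky rotation per hour, 123.1° corresponds to a 8.21 h lag.
18:00 + 8.209 h ≈ 02:13 → 02:10 to the nearest ten minutes.

02:10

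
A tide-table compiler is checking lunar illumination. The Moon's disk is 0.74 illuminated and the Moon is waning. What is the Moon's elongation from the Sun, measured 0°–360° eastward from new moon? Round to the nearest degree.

241°

From f = (1 − cos θ)/2: cos θ = 1 − 2×0.74 = -0.480; arccos → 118.7°.
A waning Moon lies in 180°–360°, so θ = 360° − 118.7° = 241.3°.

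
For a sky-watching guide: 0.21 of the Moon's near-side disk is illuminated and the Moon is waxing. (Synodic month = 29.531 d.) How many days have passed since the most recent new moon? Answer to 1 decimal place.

4.5 days

From f = (1 − cos θ)/2: cos θ = 1 − 2×0.21 = 0.580; arccos → 54.5°.
Before full moon the principal value applies: θ = 54.5°.
That fraction of the synodic month is 54.5/360 × 29.531 d ≈ 4.47 d.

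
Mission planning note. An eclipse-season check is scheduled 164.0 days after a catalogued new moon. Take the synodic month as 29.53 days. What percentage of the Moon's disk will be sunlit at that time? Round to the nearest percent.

164.0/29.53 = 5.554 lunations, so 5 complete cycles and 16.35 d into the next.
Phase angle: θ = 360°·(16.35 d)/(29.53 d) = 199.3°.
cos 199.3° = (-0.944), so f = (1 − (-0.944))/2 = 0.972, so 97%.

97%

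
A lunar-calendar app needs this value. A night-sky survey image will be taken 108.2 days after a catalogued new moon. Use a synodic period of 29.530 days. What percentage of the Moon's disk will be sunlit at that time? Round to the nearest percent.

108.2 d spans 3 complete synodic months (3 × 29.530 = 88.59 d) plus 19.61 d.
Elongation θ = 360° × 19.61/29.530 ≈ 239.1°.
cos 239.1° = (-0.514), so f = (1 − (-0.514))/2 = 0.757, so 76%.

76%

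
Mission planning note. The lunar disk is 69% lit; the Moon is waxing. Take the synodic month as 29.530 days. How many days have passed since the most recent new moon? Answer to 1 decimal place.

9.2 days

From f = (1 − cos θ)/2: cos θ = 1 − 2×0.69 = -0.380; arccos → 112.3°.
Before full moon the principal value applies: θ = 112.3°.
That fraction of the synodic month is 112.3/360 × 29.530 d ≈ 9.21 d.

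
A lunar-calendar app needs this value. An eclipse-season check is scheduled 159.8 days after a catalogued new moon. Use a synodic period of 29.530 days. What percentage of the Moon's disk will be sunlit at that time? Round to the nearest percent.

159.8/29.530 = 5.411 lunations, so 5 complete cycles and 12.15 d into the next.
Elongation θ = 360° × 12.15/29.530 ≈ 148.1°.
Illuminated fraction = (1 − cos 148.1°)/2 = (1 − (-0.849))/2 ≈ 0.925, so 92%.

92%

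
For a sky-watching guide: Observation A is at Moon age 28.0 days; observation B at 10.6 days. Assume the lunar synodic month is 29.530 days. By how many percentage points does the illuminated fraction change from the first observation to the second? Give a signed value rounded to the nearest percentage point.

+79 pp

θ₁ = 360° × 28.0/29.530 = 341.3°, f₁ = (1 − cos θ₁)/2 = 0.026.
θ₂ = 360° × 10.6/29.530 = 129.2°, f₂ = (1 − cos θ₂)/2 = 0.816.
Change = f₂ − f₁ = +0.790 → +79 percentage points.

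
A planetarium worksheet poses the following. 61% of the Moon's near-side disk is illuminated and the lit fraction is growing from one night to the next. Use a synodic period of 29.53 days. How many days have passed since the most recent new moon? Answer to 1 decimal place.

8.4 days

From f = (1 − cos θ)/2: cos θ = 1 − 2×0.61 = -0.220; arccos → 102.7°.
The Moon is waxing (0°–180°), so θ = 102.7° directly.
At 360°/29.53 d per day, 102.7° corresponds to 8.42 days.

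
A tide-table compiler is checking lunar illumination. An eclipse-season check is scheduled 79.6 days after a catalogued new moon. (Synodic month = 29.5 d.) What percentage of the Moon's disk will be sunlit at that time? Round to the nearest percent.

66%

79.6/29.5 = 2.698 lunations, so 2 complete cycles and 20.60 d into the next.
Elongation θ = 360° × 20.60/29.5 ≈ 251.4°.
Illuminated fraction = (1 − cos 251.4°)/2 = (1 − (-0.319))/2 ≈ 0.660, so 66%.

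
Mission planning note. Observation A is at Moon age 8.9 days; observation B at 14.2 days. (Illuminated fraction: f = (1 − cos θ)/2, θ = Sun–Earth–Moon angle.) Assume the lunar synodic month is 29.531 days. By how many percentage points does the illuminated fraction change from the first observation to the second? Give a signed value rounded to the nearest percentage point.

θ₁ = 360° × 8.9/29.531 = 108.5°, f₁ = (1 − cos θ₁)/2 = 0.659.
θ₂ = 360° × 14.2/29.531 = 173.1°, f₂ = (1 − cos θ₂)/2 = 0.996.
Change = f₂ − f₁ = +0.338 → +34 percentage points.

+34 pp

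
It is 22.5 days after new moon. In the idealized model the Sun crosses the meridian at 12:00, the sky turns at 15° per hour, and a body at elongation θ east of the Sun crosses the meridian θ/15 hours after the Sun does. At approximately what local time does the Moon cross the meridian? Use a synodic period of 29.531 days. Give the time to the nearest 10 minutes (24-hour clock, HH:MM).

06:20

Phase angle: θ = 360°·(22.5 d)/(29.531 d) = 274.3°.
At 15° of sky rotation per hour, 274.3° corresponds to a 18.29 h lag.
12:00 + 18.286 h ≈ 06:17 → 06:20 to the nearest ten minutes.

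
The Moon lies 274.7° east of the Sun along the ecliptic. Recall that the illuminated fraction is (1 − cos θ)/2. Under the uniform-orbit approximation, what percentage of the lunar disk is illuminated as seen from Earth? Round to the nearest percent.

46%

Half-versine of 274.7°: (1 − 0.082)/2 = 0.459, i.e. 46%.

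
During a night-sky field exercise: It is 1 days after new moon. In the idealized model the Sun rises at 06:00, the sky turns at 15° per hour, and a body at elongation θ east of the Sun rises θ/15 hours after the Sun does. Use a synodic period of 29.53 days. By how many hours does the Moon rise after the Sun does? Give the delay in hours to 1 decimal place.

The Moon has covered 1/29.53 of its cycle, so θ ≈ 360° × 1/29.53 = 12.2°.
The Moon trails the Sun by θ/15 = 12.2/15 ≈ 0.81 hours.
So the Moon rises 0.81 h after the Sun.

0.8 h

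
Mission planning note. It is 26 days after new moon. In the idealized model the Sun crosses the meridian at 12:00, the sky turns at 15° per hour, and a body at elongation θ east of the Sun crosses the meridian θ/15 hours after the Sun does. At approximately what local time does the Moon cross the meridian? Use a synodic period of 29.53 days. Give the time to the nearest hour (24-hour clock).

Elongation θ = 360° × 26/29.53 ≈ 317.0°.
The Moon trails the Sun by θ/15 = 317.0/15 ≈ 21.13 hours.
12:00 + 21.13 h ≈ 09:08 → 09:00 to the nearest hour.

09:00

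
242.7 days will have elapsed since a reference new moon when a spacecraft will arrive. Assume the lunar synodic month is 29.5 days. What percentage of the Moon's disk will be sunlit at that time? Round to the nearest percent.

Reduce mod P: 242.7 − 8×29.5 = 6.70 d into the current lunation.
Phase angle: θ = 360°·(6.70 d)/(29.5 d) = 81.8°.
Illuminated fraction = (1 − cos 81.8°)/2 = (1 − 0.143)/2 ≈ 0.428, so 43%.

43%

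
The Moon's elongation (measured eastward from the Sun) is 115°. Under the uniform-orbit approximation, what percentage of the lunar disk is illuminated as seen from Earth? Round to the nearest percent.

71%

f = (1 − cos 115°)/2 = (1 − (-0.423))/2 ≈ 0.711, i.e. 71%.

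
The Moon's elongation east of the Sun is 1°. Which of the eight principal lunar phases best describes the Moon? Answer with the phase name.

new moon

The new moon sector spans roughly -22°–22°; 1° falls inside it.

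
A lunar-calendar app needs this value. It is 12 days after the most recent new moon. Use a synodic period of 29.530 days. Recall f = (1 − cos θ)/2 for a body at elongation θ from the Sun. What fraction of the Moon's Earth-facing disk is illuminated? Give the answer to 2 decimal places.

The Moon has covered 12/29.530 of its cycle, so θ ≈ 360° × 12/29.530 = 146.3°.
With cos θ = (-0.832), the lit fraction is (1 − (-0.832))/2 ≈ 0.916.

0.92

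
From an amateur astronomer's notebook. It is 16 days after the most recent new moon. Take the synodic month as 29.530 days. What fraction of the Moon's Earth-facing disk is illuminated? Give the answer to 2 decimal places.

The Moon has covered 16/29.530 of its cycle, so θ ≈ 360° × 16/29.530 = 195.1°.
Illuminated fraction = (1 − cos 195.1°)/2 = (1 − (-0.966))/2 ≈ 0.983.

0.98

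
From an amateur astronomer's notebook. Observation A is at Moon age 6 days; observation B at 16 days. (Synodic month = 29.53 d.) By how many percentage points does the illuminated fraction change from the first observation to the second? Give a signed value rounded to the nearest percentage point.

θ₁ = 360° × 6/29.53 = 73.1°, f₁ = (1 − cos θ₁)/2 = 0.355.
θ₂ = 360° × 16/29.53 = 195.1°, f₂ = (1 − cos θ₂)/2 = 0.983.
Change = f₂ − f₁ = +0.628 → +63 percentage points.

+63 pp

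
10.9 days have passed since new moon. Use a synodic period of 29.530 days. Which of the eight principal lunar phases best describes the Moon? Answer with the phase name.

θ ≈ 360° × 10.9/29.530 = 133°, which falls in the waxing gibbous sector.

waxing gibbous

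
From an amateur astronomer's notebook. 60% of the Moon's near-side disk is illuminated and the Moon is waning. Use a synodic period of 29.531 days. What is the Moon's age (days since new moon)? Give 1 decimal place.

cos θ = 1 − 2f = -0.200, giving a principal value of 101.5°.
Waning ⇒ past full, so θ = 360° − 101.5° = 258.5°.
That fraction of the synodic month is 258.5/360 × 29.531 d ≈ 21.20 d.

21.2 days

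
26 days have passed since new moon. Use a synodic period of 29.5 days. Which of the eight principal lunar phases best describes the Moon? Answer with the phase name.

waning crescent

θ ≈ 360° × 26/29.5 = 317°, which falls in the waning crescent sector.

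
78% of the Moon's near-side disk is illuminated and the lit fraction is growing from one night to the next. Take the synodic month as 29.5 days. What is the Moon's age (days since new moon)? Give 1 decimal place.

10.2 days

cos θ = 1 − 2f = -0.560, giving a principal value of 124.1°.
Before full moon the principal value applies: θ = 124.1°.
At 360°/29.5 d per day, 124.1° corresponds to 10.17 days.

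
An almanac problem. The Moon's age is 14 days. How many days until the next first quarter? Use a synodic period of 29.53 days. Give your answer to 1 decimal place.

First quarter occurs at elongation 90°, i.e. at age 29.53 × 90/360 = 7.383 d.
Already past this cycle's first quarter; the next is at 7.383 + 29.53 = 36.913 d, so 36.913 − 14 = 22.913 days.

22.9 days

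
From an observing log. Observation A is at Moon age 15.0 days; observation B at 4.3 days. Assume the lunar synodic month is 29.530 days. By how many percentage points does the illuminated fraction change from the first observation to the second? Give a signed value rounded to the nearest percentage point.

First observation: θ = 360°·15.0/29.530 = 182.9°, so f = 0.999.
Second observation: θ = 52.4°, f = 0.195.
Δf = 0.195 − 0.999 = -0.804, i.e. -80 pp.

-80 percentage points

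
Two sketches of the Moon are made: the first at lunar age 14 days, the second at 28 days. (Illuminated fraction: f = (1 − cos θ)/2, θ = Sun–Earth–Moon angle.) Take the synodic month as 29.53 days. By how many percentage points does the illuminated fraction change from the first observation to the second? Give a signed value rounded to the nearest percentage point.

θ₁ = 360° × 14/29.53 = 170.7°, f₁ = (1 − cos θ₁)/2 = 0.993.
θ₂ = 360° × 28/29.53 = 341.3°, f₂ = (1 − cos θ₂)/2 = 0.026.
Change = f₂ − f₁ = -0.967 → -97 percentage points.

-97 percentage points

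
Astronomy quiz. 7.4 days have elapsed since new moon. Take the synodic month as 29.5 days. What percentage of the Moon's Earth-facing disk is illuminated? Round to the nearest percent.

Elongation θ = 360° × 7.4/29.5 ≈ 90.3°.
cos 90.3° = (-0.005), so f = (1 − (-0.005))/2 = 0.503, so 50%.

50%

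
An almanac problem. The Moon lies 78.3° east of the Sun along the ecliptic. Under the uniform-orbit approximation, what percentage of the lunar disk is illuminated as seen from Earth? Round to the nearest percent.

f = (1 − cos 78.3°)/2 = (1 − 0.203)/2 ≈ 0.399, i.e. 40%.

40%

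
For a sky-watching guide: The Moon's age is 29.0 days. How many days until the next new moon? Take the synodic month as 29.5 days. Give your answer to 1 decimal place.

One full lunation from the last new moon is 29.5 d; remaining = 29.5 − 29.0 = 0.500 d.

0.5 days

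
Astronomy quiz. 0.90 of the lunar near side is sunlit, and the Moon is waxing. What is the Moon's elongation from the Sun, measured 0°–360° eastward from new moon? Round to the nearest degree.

cos θ = 1 − 2f = -0.800, giving a principal value of 143.1°.
Waxing ⇒ before full, so θ = 143.1°.

143°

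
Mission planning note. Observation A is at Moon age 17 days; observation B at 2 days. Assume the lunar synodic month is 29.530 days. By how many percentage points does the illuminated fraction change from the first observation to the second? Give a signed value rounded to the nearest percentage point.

θ₁ = 360° × 17/29.530 = 207.2°, f₁ = (1 − cos θ₁)/2 = 0.945.
θ₂ = 360° × 2/29.530 = 24.4°, f₂ = (1 − cos θ₂)/2 = 0.045.
Change = f₂ − f₁ = -0.900 → -90 percentage points.

-90 pp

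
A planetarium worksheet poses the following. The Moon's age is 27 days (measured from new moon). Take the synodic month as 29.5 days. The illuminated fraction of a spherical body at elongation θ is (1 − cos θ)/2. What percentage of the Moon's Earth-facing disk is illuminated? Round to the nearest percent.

7%

The Moon has covered 27/29.5 of its cycle, so θ ≈ 360° × 27/29.5 = 329.5°.
Illuminated fraction = (1 − cos 329.5°)/2 = (1 − 0.862)/2 ≈ 0.069, so 7%.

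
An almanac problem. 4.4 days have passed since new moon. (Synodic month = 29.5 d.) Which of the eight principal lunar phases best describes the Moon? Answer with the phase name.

θ ≈ 360° × 4.4/29.5 = 54°, which falls in the waxing crescent sector.

waxing crescent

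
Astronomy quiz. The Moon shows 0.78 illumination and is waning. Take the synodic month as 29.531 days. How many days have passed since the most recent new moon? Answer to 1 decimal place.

19.4 days

Invert f = (1 − cos θ)/2 to get cos θ = 1 − 2(0.78) = -0.560, hence θ₀ = arccos -0.560 = 124.1°.
A waning Moon lies in 180°–360°, so θ = 360° − 124.1° = 235.9°.
That fraction of the synodic month is 235.9/360 × 29.531 d ≈ 19.35 d.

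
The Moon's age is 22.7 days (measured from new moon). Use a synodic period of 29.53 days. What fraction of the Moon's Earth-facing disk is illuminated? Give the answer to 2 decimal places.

0.44

Phase angle: θ = 360°·(22.7 d)/(29.53 d) = 276.7°.
Illuminated fraction = (1 − cos 276.7°)/2 = (1 − 0.117)/2 ≈ 0.441.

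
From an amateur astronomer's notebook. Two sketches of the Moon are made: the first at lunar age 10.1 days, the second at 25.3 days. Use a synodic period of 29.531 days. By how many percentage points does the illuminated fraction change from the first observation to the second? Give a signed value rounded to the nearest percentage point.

-58 pp

First observation: θ = 360°·10.1/29.531 = 123.1°, so f = 0.773.
Second observation: θ = 308.4°, f = 0.189.
Δf = 0.189 − 0.773 = -0.584, i.e. -58 pp.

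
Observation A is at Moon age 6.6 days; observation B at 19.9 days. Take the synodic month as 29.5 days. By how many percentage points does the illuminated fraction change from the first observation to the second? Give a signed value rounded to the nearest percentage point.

+31 pp

θ₁ = 360° × 6.6/29.5 = 80.5°, f₁ = (1 − cos θ₁)/2 = 0.418.
θ₂ = 360° × 19.9/29.5 = 242.8°, f₂ = (1 − cos θ₂)/2 = 0.728.
Change = f₂ − f₁ = +0.310 → +31 percentage points.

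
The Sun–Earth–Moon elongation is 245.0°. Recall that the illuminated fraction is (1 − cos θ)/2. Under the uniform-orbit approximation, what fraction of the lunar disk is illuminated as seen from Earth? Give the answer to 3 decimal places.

f = (1 − cos 245.0°)/2 = (1 − (-0.423))/2 ≈ 0.711.

0.711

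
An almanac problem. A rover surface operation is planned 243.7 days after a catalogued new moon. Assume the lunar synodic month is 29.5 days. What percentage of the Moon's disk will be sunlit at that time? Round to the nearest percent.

53%

243.7/29.5 = 8.261 lunations, so 8 complete cycles and 7.70 d into the next.
Elongation θ = 360° × 7.70/29.5 ≈ 94.0°.
With cos θ = (-0.069), the lit fraction is (1 − (-0.069))/2 ≈ 0.535, so 53%.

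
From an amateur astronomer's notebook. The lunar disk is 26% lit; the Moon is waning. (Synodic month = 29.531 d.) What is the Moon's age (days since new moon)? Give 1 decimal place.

Invert f = (1 − cos θ)/2 to get cos θ = 1 − 2(0.26) = 0.480, hence θ₀ = arccos 0.480 = 61.3°.
A waning Moon lies in 180°–360°, so θ = 360° − 61.3° = 298.7°.
Age = 29.531 × 298.7°/360° ≈ 24.50 days.

24.5 days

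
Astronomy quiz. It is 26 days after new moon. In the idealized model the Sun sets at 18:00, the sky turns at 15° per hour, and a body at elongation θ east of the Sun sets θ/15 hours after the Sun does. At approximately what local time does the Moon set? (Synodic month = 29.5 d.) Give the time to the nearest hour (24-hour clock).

The Moon has covered 26/29.5 of its cycle, so θ ≈ 360° × 26/29.5 = 317.3°.
Delay after the Sun = 317.3° / (15°/h) ≈ 21.15 h.
18:00 + 21.15 h ≈ 15:09 → 15:00 to the nearest hour.

15:00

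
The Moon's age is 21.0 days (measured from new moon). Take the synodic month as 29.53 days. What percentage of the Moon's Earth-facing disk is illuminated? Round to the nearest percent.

Phase angle: θ = 360°·(21.0 d)/(29.53 d) = 256.0°.
cos 256.0° = (-0.242), so f = (1 − (-0.242))/2 = 0.621, so 62%.

62%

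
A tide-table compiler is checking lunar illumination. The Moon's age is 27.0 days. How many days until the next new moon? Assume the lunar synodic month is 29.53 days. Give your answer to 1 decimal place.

2.5 days

The next new moon completes the synodic month: 29.53 − 27.0 = 2.530 days.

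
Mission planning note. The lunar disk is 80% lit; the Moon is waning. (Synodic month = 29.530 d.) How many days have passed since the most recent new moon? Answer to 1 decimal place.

From f = (1 − cos θ)/2: cos θ = 1 − 2×0.80 = -0.600; arccos → 126.9°.
A waning Moon lies in 180°–360°, so θ = 360° − 126.9° = 233.1°.
At 360°/29.530 d per day, 233.1° corresponds to 19.12 days.

19.1 days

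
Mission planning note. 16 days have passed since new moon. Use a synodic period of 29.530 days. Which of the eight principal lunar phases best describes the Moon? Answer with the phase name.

θ ≈ 360° × 16/29.530 = 195°, which falls in the full moon sector.

full moon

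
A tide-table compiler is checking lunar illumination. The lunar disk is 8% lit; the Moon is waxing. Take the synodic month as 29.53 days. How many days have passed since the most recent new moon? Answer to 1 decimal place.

cos θ = 1 − 2f = 0.840, giving a principal value of 32.9°.
Waxing ⇒ before full, so θ = 32.9°.
At 360°/29.53 d per day, 32.9° corresponds to 2.70 days.

2.7 days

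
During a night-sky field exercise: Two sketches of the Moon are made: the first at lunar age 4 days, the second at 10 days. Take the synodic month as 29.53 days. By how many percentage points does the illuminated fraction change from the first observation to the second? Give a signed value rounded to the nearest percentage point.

+59 pp

θ₁ = 360° × 4/29.53 = 48.8°, f₁ = (1 − cos θ₁)/2 = 0.170.
θ₂ = 360° × 10/29.53 = 121.9°, f₂ = (1 − cos θ₂)/2 = 0.764.
Change = f₂ − f₁ = +0.594 → +59 percentage points.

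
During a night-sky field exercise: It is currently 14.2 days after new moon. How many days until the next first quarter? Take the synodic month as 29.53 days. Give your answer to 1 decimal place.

22.7 days

First quarter occurs at elongation 90°, i.e. at age 29.53 × 90/360 = 7.383 d.
This lunation's first quarter (7.383 d) has passed, so add one period: 36.913 − 14.2 = 22.713 days.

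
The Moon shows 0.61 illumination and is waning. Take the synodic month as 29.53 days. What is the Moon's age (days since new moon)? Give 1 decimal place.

Invert f = (1 − cos θ)/2 to get cos θ = 1 − 2(0.61) = -0.220, hence θ₀ = arccos -0.220 = 102.7°.
A waning Moon lies in 180°–360°, so θ = 360° − 102.7° = 257.3°.
Age = 29.53 × 257.3°/360° ≈ 21.11 days.

21.1 days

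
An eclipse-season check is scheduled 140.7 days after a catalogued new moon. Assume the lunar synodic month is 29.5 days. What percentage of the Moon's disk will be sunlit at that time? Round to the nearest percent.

140.7/29.5 = 4.769 lunations, so 4 complete cycles and 22.70 d into the next.
Phase angle: θ = 360°·(22.70 d)/(29.5 d) = 277.0°.
cos 277.0° = 0.122, so f = (1 − 0.122)/2 = 0.439, so 44%.

44%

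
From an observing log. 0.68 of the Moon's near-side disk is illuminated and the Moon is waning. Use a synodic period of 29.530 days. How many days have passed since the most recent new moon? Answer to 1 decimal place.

20.4 days

cos θ = 1 − 2f = -0.360, giving a principal value of 111.1°.
Waning ⇒ past full, so θ = 360° − 111.1° = 248.9°.
That fraction of the synodic month is 248.9/360 × 29.530 d ≈ 20.42 d.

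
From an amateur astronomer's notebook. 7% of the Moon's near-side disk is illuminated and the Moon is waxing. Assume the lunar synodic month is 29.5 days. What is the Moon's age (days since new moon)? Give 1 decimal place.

2.5 days

From f = (1 − cos θ)/2: cos θ = 1 − 2×0.07 = 0.860; arccos → 30.7°.
The Moon is waxing (0°–180°), so θ = 30.7° directly.
At 360°/29.5 d per day, 30.7° corresponds to 2.51 days.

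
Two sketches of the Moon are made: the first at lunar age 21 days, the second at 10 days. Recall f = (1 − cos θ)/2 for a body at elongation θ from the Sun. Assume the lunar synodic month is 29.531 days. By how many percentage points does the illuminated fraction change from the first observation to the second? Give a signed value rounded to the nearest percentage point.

First observation: θ = 360°·21/29.531 = 256.0°, so f = 0.621.
Second observation: θ = 121.9°, f = 0.764.
Δf = 0.764 − 0.621 = +0.143, i.e. +14 pp.

+14 percentage points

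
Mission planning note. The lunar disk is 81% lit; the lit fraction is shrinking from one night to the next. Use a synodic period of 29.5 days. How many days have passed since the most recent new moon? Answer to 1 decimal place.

Invert f = (1 − cos θ)/2 to get cos θ = 1 − 2(0.81) = -0.620, hence θ₀ = arccos -0.620 = 128.3°.
Since the Moon is past full (waning), take the reflex angle: θ = 360° − 128.3° = 231.7°.
That fraction of the synodic month is 231.7/360 × 29.5 d ≈ 18.99 d.

19.0 days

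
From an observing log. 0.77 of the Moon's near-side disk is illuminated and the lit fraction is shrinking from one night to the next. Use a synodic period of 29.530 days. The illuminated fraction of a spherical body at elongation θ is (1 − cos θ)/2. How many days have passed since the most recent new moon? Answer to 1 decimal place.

19.5 days

Invert f = (1 − cos θ)/2 to get cos θ = 1 − 2(0.77) = -0.540, hence θ₀ = arccos -0.540 = 122.7°.
A waning Moon lies in 180°–360°, so θ = 360° − 122.7° = 237.3°.
Age = 29.530 × 237.3°/360° ≈ 19.47 days.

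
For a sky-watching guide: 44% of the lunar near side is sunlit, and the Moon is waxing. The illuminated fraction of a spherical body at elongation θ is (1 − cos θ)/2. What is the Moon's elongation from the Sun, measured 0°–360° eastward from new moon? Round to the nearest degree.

83°

cos θ = 1 − 2f = 0.120, giving a principal value of 83.1°.
The Moon is waxing (0°–180°), so θ = 83.1° directly.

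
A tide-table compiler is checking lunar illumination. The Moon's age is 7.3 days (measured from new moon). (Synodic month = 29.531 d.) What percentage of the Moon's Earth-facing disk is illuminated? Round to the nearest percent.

Elongation θ = 360° × 7.3/29.531 ≈ 89.0°.
With cos θ = 0.018, the lit fraction is (1 − 0.018)/2 ≈ 0.491, so 49%.

49%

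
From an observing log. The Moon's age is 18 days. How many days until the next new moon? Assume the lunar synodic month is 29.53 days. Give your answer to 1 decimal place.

The next new moon completes the synodic month: 29.53 − 18 = 11.530 days.

11.5 days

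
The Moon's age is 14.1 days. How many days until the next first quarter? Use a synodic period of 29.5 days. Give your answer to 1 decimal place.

22.8 days

First quarter occurs at elongation 90°, i.e. at age 29.5 × 90/360 = 7.375 d.
This lunation's first quarter (7.375 d) has passed, so add one period: 36.875 − 14.1 = 22.775 days.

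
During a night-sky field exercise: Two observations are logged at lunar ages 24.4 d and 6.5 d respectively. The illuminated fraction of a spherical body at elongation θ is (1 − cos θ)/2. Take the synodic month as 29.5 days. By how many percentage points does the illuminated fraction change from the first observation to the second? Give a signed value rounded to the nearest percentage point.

+14 percentage points

θ₁ = 360° × 24.4/29.5 = 297.8°, f₁ = (1 − cos θ₁)/2 = 0.267.
θ₂ = 360° × 6.5/29.5 = 79.3°, f₂ = (1 − cos θ₂)/2 = 0.407.
Change = f₂ − f₁ = +0.140 → +14 percentage points.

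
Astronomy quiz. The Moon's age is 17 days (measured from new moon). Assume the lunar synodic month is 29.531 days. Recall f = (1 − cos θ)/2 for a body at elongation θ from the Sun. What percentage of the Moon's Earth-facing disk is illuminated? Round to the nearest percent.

94%

Elongation θ = 360° × 17/29.531 ≈ 207.2°.
With cos θ = (-0.889), the lit fraction is (1 − (-0.889))/2 ≈ 0.945, so 94%.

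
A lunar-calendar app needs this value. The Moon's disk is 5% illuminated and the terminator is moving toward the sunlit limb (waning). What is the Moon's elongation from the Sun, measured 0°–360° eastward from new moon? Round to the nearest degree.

334°

cos θ = 1 − 2f = 0.900, giving a principal value of 25.8°.
Waning ⇒ past full, so θ = 360° − 25.8° = 334.2°.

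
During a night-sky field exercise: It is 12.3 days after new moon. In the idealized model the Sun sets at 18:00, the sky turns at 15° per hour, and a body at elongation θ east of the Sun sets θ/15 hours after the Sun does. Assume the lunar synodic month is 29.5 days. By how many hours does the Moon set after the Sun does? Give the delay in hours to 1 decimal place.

10.0 h

Phase angle: θ = 360°·(12.3 d)/(29.5 d) = 150.1°.
The Moon trails the Sun by θ/15 = 150.1/15 ≈ 10.01 hours.
So the Moon sets 10.01 h after the Sun.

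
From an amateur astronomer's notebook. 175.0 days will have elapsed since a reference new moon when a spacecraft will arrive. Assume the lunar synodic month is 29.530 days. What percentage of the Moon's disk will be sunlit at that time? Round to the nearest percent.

Reduce mod P: 175.0 − 5×29.530 = 27.35 d into the current lunation.
Phase angle: θ = 360°·(27.35 d)/(29.530 d) = 333.4°.
With cos θ = 0.894, the lit fraction is (1 − 0.894)/2 ≈ 0.053, so 5%.

5%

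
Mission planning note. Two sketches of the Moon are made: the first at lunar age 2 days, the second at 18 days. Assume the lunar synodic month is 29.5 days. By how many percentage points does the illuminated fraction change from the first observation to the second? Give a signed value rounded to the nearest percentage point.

+84 percentage points

First observation: θ = 360°·2/29.5 = 24.4°, so f = 0.045.
Second observation: θ = 219.7°, f = 0.885.
Δf = 0.885 − 0.045 = +0.840, i.e. +84 pp.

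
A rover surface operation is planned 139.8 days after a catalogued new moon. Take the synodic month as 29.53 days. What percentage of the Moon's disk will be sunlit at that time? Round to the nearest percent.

139.8 d spans 4 complete synodic months (4 × 29.53 = 118.12 d) plus 21.68 d.
Elongation θ = 360° × 21.68/29.53 ≈ 264.3°.
With cos θ = (-0.099), the lit fraction is (1 − (-0.099))/2 ≈ 0.550, so 55%.

55%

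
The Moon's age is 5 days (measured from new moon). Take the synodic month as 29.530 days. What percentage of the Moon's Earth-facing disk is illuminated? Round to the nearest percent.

26%

Elongation θ = 360° × 5/29.530 ≈ 61.0°.
Illuminated fraction = (1 − cos 61.0°)/2 = (1 − 0.485)/2 ≈ 0.257, so 26%.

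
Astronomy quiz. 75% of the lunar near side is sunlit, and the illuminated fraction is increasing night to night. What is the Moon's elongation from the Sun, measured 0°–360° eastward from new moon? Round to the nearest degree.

cos θ = 1 − 2f = -0.500, giving a principal value of 120.0°.
Waxing ⇒ before full, so θ = 120.0°.

120°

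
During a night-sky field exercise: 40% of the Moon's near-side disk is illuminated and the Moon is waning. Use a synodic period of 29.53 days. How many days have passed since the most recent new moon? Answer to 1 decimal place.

23.1 days

Invert f = (1 − cos θ)/2 to get cos θ = 1 − 2(0.40) = 0.200, hence θ₀ = arccos 0.200 = 78.5°.
Waning ⇒ past full, so θ = 360° − 78.5° = 281.5°.
That fraction of the synodic month is 281.5/360 × 29.53 d ≈ 23.09 d.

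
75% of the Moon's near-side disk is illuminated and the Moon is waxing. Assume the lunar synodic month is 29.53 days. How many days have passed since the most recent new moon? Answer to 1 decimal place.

9.8 days

Invert f = (1 − cos θ)/2 to get cos θ = 1 − 2(0.75) = -0.500, hence θ₀ = arccos -0.500 = 120.0°.
The Moon is waxing (0°–180°), so θ = 120.0° directly.
Age = 29.53 × 120.0°/360° ≈ 9.84 days.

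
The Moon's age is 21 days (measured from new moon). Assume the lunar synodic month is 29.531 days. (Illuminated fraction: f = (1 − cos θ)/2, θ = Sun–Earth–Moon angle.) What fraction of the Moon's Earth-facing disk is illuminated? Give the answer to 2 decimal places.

0.62

The Moon has covered 21/29.531 of its cycle, so θ ≈ 360° × 21/29.531 = 256.0°.
cos 256.0° = (-0.242), so f = (1 − (-0.242))/2 = 0.621.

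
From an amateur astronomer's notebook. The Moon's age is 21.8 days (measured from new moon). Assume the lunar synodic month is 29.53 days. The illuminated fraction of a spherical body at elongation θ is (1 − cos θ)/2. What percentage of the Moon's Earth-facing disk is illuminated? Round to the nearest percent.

Elongation θ = 360° × 21.8/29.53 ≈ 265.8°.
With cos θ = (-0.074), the lit fraction is (1 − (-0.074))/2 ≈ 0.537, so 54%.

54%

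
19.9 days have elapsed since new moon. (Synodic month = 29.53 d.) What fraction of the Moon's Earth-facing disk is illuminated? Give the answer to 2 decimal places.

Elongation θ = 360° × 19.9/29.53 ≈ 242.6°.
cos 242.6° = (-0.460), so f = (1 − (-0.460))/2 = 0.730.

0.73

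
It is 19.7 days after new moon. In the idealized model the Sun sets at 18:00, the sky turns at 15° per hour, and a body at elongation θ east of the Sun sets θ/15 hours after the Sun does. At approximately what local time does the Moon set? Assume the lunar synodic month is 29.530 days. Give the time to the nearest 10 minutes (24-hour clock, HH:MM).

10:00

Phase angle: θ = 360°·(19.7 d)/(29.530 d) = 240.2°.
At 15° of sky rotation per hour, 240.2° corresponds to a 16.01 h lag.
18:00 + 16.011 h ≈ 10:01 → 10:00 to the nearest ten minutes.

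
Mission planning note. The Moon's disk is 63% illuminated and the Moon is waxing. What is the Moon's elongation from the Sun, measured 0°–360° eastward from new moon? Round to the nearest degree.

105°

Invert f = (1 − cos θ)/2 to get cos θ = 1 − 2(0.63) = -0.260, hence θ₀ = arccos -0.260 = 105.1°.
The Moon is waxing (0°–180°), so θ = 105.1° directly.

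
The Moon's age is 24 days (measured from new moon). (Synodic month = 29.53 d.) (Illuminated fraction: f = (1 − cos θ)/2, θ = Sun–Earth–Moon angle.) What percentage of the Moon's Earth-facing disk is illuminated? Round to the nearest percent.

The Moon has covered 24/29.53 of its cycle, so θ ≈ 360° × 24/29.53 = 292.6°.
With cos θ = 0.384, the lit fraction is (1 − 0.384)/2 ≈ 0.308, so 31%.

31%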